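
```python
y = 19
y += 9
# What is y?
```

Trace:
`y = 19` → y = 19
`y += 9` → y = 28
So y = 28

Answer: 28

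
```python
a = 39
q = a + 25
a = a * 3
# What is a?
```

Trace:
`a = 39` → a = 39
`q = a + 25` → q = 64
`a = a * 3` → a = 117
So a = 117

Answer: 117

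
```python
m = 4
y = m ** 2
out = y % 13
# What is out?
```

Trace:
`m = 4` → m = 4
`y = m ** 2` → y = 16
`out = y % 13` → out = 3
So out = 3

Answer: 3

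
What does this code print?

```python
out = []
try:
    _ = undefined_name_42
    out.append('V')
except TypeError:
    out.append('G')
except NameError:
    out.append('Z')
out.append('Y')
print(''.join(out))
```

Execution trace: 'Z' (except NameError) → 'Y' (after the try/except). Output: ZY

Answer: ZY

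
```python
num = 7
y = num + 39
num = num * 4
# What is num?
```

Trace:
`num = 7` → num = 7
`y = num + 39` → y = 46
`num = num * 4` → num = 28
So num = 28

Answer: 28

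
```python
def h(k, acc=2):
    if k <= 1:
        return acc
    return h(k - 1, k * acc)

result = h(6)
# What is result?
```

Accumulator trace (n, acc): (6, 2) -> (5, 12) -> (4, 60) -> (3, 240) -> (2, 720) -> (1, 1440) -> return 1440

Answer: 1440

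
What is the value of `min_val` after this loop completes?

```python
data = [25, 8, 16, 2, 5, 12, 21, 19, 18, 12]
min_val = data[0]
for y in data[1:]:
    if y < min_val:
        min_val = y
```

Minimum of [25, 8, 16, 2, 5, 12, 21, 19, 18, 12]
`min_val` takes the values: 25 → 8 → 2

Answer: 2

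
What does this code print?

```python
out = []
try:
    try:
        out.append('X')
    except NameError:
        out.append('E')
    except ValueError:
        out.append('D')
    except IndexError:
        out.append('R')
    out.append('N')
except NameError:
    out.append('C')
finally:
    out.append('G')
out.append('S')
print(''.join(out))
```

Execution trace: 'X' (inner try body, no exception) → 'N' (try body, no exception) → 'G' (finally) → 'S' (after the try/except). Output: XNGS

Answer: XNGS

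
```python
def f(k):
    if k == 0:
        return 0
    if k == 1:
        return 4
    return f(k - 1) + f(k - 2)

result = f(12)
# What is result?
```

Build up from base cases: f(0)=0, f(1)=4, f(2)=4, f(3)=8, f(4)=12, f(5)=20, f(6)=32, ..., f(12)=576

Answer: 576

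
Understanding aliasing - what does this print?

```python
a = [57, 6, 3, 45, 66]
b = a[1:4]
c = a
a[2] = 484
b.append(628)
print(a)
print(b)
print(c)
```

Key concept: slice vs alias.
Step by step:
`a = [57, 6, 3, 45, 66]` → a = [57, 6, 3, 45, 66]
`b = a[1:4]` → b = [6, 3, 45]
`c = a` → c = [57, 6, 3, 45, 66] (same object as a)
`a[2] = 484` → a = [57, 6, 484, 45, 66] (same object as c); c = [57, 6, 484, 45, 66] (same object as a)
`b.append(628)` → b = [6, 3, 45, 628]
`print(a)` → prints [57, 6, 484, 45, 66]
`print(b)` → prints [6, 3, 45, 628]
`print(c)` → prints [57, 6, 484, 45, 66]

Answer:
[57, 6, 484, 45, 66]
[6, 3, 45, 628]
[57, 6, 484, 45, 66]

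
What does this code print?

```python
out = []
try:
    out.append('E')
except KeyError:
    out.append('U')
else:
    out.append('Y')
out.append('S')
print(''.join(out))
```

Execution trace: 'E' (try body, no exception) → 'Y' (else) → 'S' (after the try/except). Output: EYS

Answer: EYS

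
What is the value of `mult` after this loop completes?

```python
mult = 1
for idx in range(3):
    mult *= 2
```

2^3 = 8
`mult` takes the values: 1 → 2 → 4 → 8

Answer: 8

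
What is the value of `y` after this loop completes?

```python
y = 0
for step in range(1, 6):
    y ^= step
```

XOR of 1 to 5
`y` takes the values: 0 → 1 → 3 → 0 → 4 → 1

Answer: 1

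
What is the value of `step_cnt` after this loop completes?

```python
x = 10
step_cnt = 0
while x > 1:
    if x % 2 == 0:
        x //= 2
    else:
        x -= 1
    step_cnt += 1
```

Steps to reduce 10 to 1
`step_cnt` takes the values: 0 → 1 → 2 → 3 → 4

Answer: 4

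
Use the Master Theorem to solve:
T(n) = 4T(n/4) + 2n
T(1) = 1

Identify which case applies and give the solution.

a=4, b=4, f(n)=2n. log_4(4) = 1. Since c=1 = 1, Case 2 applies: T(n) = Θ(n^log_b(a) · log n) = O(n log n).

Answer: O(n log n) - Case 2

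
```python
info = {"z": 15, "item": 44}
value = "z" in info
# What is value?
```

Trace:
`info = {"z": 15, "item": 44}` → info = {'z': 15, 'item': 44}
`value = "z" in info` → value = True
So value = True

Answer: True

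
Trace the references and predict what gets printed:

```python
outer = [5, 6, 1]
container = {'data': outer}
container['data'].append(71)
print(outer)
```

Key concept: dict holds reference to list.
Step by step:
`outer = [5, 6, 1]` → outer = [5, 6, 1]
`container = {'data': outer}` → container = {'data': [5, 6, 1]}
`container['data'].append(71)` → outer = [5, 6, 1, 71]; container = {'data': [5, 6, 1, 71]}
`print(outer)` → prints [5, 6, 1, 71]

Answer: [5, 6, 1, 71]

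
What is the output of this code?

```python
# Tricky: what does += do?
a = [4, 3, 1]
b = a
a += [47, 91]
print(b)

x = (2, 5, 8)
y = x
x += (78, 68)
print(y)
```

Key concept: += behavior differs for mutable vs immutable.
Step by step:
`a = [4, 3, 1]` → a = [4, 3, 1]
`b = a` → b = [4, 3, 1] (same object as a)
`a += [47, 91]` → a = [4, 3, 1, 47, 91] (same object as b); b = [4, 3, 1, 47, 91] (same object as a)
`print(b)` → prints [4, 3, 1, 47, 91]
`x = (2, 5, 8)` → x = (2, 5, 8)
`y = x` → y = (2, 5, 8)
`x += (78, 68)` → x = (2, 5, 8, 78, 68)
`print(y)` → prints (2, 5, 8)

Answer:
[4, 3, 1, 47, 91]
(2, 5, 8)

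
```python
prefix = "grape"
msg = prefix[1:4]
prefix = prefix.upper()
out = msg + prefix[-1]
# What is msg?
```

Trace:
`prefix = "grape"` → prefix = 'grape'
`msg = prefix[1:4]` → msg = 'rap'
`prefix = prefix.upper()` → prefix = 'GRAPE'
`out = msg + prefix[-1]` → out = 'rapE'
So msg = 'rap'

Answer: 'rap'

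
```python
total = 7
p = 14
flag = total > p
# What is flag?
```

Trace:
`total = 7` → total = 7
`p = 14` → p = 14
`flag = total > p` → flag = False
So flag = False

Answer: False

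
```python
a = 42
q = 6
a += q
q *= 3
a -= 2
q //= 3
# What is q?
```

Trace:
`a = 42` → a = 42
`q = 6` → q = 6
`a += q` → a = 48
`q *= 3` → q = 18
`a -= 2` → a = 46
`q //= 3` → q = 6
So q = 6

Answer: 6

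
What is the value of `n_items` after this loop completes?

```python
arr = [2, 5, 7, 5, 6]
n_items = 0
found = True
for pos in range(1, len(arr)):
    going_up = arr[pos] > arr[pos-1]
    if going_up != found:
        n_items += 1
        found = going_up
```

Count direction changes in [2, 5, 7, 5, 6]
`n_items` takes the values: 0 → 1 → 2

Answer: 2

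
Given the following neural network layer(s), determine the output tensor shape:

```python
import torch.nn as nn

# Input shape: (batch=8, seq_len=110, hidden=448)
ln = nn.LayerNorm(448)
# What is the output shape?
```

Input: (8, 110, 448) -> Output: (8, 110, 448)

Answer: (8, 110, 448)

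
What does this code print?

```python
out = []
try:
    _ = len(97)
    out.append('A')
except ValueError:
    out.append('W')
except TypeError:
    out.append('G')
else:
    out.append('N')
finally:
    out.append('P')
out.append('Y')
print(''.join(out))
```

Execution trace: 'G' (except TypeError) → 'P' (finally) → 'Y' (after the try/except). Output: GPY

Answer: GPY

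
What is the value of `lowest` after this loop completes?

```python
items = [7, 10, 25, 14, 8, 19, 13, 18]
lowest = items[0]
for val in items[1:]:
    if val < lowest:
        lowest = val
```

Minimum of [7, 10, 25, 14, 8, 19, 13, 18]
`lowest` takes the values: 7

Answer: 7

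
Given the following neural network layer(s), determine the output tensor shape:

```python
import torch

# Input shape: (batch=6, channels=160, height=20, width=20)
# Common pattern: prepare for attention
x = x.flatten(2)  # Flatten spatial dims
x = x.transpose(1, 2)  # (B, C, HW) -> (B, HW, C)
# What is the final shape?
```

Input: (6, 160, 20, 20) -> after flatten(2): (6, 160, 400) -> Output: (6, 400, 160)

Answer: (6, 400, 160)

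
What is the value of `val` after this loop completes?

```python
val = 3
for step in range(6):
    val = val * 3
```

Multiply by 3, 6 times: 3 * 3^6 = 2187
`val` takes the values: 3 → 9 → 27 → 81 → 243 → 729 → 2187

Answer: 2187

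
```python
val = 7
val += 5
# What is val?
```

Trace:
`val = 7` → val = 7
`val += 5` → val = 12
So val = 12

Answer: 12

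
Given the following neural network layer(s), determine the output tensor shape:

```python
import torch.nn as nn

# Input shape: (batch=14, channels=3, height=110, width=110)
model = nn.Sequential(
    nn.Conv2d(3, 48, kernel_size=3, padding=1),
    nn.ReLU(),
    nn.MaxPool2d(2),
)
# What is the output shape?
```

Input: (14, 3, 110, 110) -> after Conv2d: (14, 48, 110, 110) -> after ReLU: (14, 48, 110, 110) -> Output: (14, 48, 55, 55)

Answer: (14, 48, 55, 55)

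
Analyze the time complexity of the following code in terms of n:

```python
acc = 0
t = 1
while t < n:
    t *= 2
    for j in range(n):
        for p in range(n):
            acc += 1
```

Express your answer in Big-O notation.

Each loop level contributes: log n × n × n. Multiplying the contributions gives O(n^2 log n).

Answer: O(n^2 log n)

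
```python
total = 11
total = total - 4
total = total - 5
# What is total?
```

Trace:
`total = 11` → total = 11
`total = total - 4` → total = 7
`total = total - 5` → total = 2
So total = 2

Answer: 2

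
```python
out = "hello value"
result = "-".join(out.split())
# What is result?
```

Trace:
`out = "hello value"` → out = 'hello value'
`result = "-".join(out.split())` → result = 'hello-value'
So result = 'hello-value'

Answer: 'hello-value'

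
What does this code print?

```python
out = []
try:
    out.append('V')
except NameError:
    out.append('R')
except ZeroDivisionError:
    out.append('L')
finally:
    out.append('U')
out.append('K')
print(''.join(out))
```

Execution trace: 'V' (try body, no exception) → 'U' (finally) → 'K' (after the try/except). Output: VUK

Answer: VUK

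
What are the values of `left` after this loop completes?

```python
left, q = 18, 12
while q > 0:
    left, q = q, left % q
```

GCD of 18 and 12
`left` takes the values: 18 → 12 → 6

Answer: 6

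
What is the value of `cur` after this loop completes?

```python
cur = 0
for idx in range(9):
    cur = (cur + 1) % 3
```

Increment mod 3, 9 times = 0
`cur` takes the values: 0 → 1 → 2 → 0 → 1 → 2 → 0 → 1 → 2 → 0

Answer: 0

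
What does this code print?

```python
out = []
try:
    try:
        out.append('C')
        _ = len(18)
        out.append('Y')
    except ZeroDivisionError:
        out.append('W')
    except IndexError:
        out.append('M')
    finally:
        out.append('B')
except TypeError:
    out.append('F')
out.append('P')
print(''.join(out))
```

Execution trace: 'C' (try body) → 'B' (finally) → 'F' (outer except TypeError) → 'P' (after the try/except). Output: CBFP

Answer: CBFP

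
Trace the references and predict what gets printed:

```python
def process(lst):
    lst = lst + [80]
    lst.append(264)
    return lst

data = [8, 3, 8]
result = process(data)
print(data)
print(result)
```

Key concept: rebinding parameter vs mutation.
Step by step:
`data = [8, 3, 8]` → data = [8, 3, 8]
`result = process(data)` → result = [8, 3, 8, 80, 264]
`print(data)` → prints [8, 3, 8]
`print(result)` → prints [8, 3, 8, 80, 264]

Answer:
[8, 3, 8]
[8, 3, 8, 80, 264]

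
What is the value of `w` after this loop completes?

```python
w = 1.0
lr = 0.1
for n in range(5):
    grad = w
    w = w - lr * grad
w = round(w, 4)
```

Gradient descent: w = 1.0 * (1 - 0.1)^5
`w` takes the values: 1.0 → 0.9 → 0.81 → 0.729 → 0.6561 → 0.59049 → 0.5905

Answer: 0.5905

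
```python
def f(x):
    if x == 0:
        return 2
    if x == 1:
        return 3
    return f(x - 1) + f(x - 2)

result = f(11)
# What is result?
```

Build up from base cases: f(0)=2, f(1)=3, f(2)=5, f(3)=8, f(4)=13, f(5)=21, f(6)=34, ..., f(11)=377

Answer: 377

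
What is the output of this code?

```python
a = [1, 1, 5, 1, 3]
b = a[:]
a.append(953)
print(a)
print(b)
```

Key concept: slice [:] creates copy.
Step by step:
`a = [1, 1, 5, 1, 3]` → a = [1, 1, 5, 1, 3]
`b = a[:]` → b = [1, 1, 5, 1, 3]
`a.append(953)` → a = [1, 1, 5, 1, 3, 953]
`print(a)` → prints [1, 1, 5, 1, 3, 953]
`print(b)` → prints [1, 1, 5, 1, 3]

Answer:
[1, 1, 5, 1, 3, 953]
[1, 1, 5, 1, 3]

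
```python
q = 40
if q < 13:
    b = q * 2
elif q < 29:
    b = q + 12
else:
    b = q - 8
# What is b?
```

Trace:
`q = 40` → q = 40
`if q < 13: ...` → q < 13 is False, q < 29 is False, take else branch → b = 32
So b = 32

Answer: 32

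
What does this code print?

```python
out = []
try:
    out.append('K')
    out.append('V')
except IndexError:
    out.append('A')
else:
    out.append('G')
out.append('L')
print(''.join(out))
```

Execution trace: 'K' (try body) → 'V' (try body, no exception) → 'G' (else) → 'L' (after the try/except). Output: KVGL

Answer: KVGL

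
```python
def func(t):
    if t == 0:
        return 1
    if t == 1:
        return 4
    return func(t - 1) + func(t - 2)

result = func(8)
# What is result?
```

Build up from base cases: func(0)=1, func(1)=4, func(2)=5, func(3)=9, func(4)=14, func(5)=23, func(6)=37, ..., func(8)=97

Answer: 97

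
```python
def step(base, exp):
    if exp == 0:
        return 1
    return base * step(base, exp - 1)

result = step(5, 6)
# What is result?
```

step(5, 6) = 5 * 5 * 5 * 5 * 5 * 5 = 15625

Answer: 15625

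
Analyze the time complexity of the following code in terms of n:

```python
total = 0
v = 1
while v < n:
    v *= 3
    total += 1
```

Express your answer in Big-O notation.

Each loop level contributes: log n. Multiplying the contributions gives O(log n).

Answer: O(log n)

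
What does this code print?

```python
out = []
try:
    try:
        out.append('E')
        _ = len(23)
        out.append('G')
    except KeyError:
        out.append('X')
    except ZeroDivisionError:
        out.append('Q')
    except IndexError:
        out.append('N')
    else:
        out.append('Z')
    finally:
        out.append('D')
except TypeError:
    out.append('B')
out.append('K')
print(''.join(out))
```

Execution trace: 'E' (try body) → 'D' (finally) → 'B' (outer except TypeError) → 'K' (after the try/except). Output: EDBK

Answer: EDBK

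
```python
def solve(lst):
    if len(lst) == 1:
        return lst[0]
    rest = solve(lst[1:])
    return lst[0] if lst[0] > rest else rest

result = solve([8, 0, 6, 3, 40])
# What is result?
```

Recursive max over [8, 0, 6, 3, 40] = 40

Answer: 40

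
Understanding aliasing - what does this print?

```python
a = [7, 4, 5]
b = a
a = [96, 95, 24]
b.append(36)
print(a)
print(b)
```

Key concept: rebinding vs mutation: a is rebound to a new list, b still points at the original.
Step by step:
`a = [7, 4, 5]` → a = [7, 4, 5]
`b = a` → b = [7, 4, 5] (same object as a)
`a = [96, 95, 24]` → a = [96, 95, 24]
`b.append(36)` → b = [7, 4, 5, 36]
`print(a)` → prints [96, 95, 24]
`print(b)` → prints [7, 4, 5, 36]

Answer:
[96, 95, 24]
[7, 4, 5, 36]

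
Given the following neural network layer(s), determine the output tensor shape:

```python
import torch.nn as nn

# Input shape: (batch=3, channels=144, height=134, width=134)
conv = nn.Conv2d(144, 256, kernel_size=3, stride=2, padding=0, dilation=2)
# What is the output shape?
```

Input: (3, 144, 134, 134) -> Output: (3, 256, 65, 65)

Answer: (3, 256, 65, 65)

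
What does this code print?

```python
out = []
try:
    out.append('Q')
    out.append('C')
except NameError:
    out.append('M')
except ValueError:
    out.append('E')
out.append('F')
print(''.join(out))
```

Execution trace: 'Q' (try body) → 'C' (try body, no exception) → 'F' (after the try/except). Output: QCF

Answer: QCF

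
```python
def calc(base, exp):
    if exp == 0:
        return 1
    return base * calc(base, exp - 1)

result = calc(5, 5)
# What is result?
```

calc(5, 5) = 5 * 5 * 5 * 5 * 5 = 3125

Answer: 3125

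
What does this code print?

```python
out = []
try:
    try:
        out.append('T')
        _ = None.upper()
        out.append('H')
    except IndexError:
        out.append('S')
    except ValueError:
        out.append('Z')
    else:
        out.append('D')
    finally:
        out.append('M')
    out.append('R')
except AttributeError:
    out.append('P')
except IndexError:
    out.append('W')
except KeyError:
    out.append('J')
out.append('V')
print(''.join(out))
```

Execution trace: 'T' (inner try body) → 'M' (inner finally) → 'P' (except AttributeError) → 'V' (after the try/except). Output: TMPV

Answer: TMPV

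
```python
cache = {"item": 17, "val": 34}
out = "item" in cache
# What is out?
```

Trace:
`cache = {"item": 17, "val": 34}` → cache = {'item': 17, 'val': 34}
`out = "item" in cache` → out = True
So out = True

Answer: True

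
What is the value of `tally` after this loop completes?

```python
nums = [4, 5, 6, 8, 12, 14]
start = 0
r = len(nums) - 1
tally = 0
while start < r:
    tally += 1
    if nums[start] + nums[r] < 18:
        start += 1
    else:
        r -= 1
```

Steps to find pair summing to 18
`tally` takes the values: 0 → 1 → 2 → 3 → 4 → 5

Answer: 5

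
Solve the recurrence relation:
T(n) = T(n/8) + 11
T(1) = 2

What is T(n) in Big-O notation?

Each step divides n by 8 and adds 11. After log_8(n) steps we reach T(1)=2. So T(n) = 11·log_8(n) + 2 = O(log n).

Answer: O(log n)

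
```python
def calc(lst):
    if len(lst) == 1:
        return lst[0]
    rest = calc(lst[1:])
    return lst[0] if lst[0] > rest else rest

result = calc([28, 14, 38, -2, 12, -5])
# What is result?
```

Recursive max over [28, 14, 38, -2, 12, -5] = 38

Answer: 38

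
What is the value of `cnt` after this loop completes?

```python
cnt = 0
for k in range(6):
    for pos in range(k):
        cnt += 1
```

Triangle number: 0+1+2+...+5
`cnt` takes the values: 0 → 1 → 2 → 3 → 4 → 5 → 6 → 7 → 8 → 9 → 10 → 11 → 12 → 13 → 14 → 15

Answer: 15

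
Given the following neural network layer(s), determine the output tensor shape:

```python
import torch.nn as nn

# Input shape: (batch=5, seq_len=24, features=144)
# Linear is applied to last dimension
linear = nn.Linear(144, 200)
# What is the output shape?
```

Input: (5, 24, 144) -> Output: (5, 24, 200)

Answer: (5, 24, 200)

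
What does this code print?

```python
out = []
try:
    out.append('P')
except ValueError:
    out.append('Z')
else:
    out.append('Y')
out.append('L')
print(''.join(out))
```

Execution trace: 'P' (try body, no exception) → 'Y' (else) → 'L' (after the try/except). Output: PYL

Answer: PYL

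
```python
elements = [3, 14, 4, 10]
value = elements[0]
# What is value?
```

Trace:
`elements = [3, 14, 4, 10]` → elements = [3, 14, 4, 10]
`value = elements[0]` → value = 3
So value = 3

Answer: 3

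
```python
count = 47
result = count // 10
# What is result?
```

Trace:
`count = 47` → count = 47
`result = count // 10` → result = 4
So result = 4

Answer: 4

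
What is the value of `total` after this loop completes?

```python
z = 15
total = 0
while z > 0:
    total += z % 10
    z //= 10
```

Sum digits of 15
`total` takes the values: 0 → 5 → 6

Answer: 6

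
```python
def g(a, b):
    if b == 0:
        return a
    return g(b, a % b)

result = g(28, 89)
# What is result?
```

g(28, 89) -> g(89, 28) -> g(28, 5) -> g(5, 3) -> g(3, 2) -> g(2, 1) -> g(1, 0) -> 1

Answer: 1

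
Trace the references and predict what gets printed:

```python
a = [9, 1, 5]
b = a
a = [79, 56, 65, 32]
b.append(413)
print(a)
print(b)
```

Key concept: rebinding vs mutation: a is rebound to a new list, b still points at the original.
Step by step:
`a = [9, 1, 5]` → a = [9, 1, 5]
`b = a` → b = [9, 1, 5] (same object as a)
`a = [79, 56, 65, 32]` → a = [79, 56, 65, 32]
`b.append(413)` → b = [9, 1, 5, 413]
`print(a)` → prints [79, 56, 65, 32]
`print(b)` → prints [9, 1, 5, 413]

Answer:
[79, 56, 65, 32]
[9, 1, 5, 413]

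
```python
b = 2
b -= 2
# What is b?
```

Trace:
`b = 2` → b = 2
`b -= 2` → b = 0
So b = 0

Answer: 0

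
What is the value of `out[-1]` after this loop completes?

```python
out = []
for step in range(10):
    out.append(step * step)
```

Last element of squares 0 to 9
`out` takes the values: [] → [0] → [0, 1] → [0, 1, 4] → [0, 1, 4, 9] → [0, 1, 4, 9, 16] → [0, 1, 4, 9, 16, 25] → [0, 1, 4, 9, 16, 25, 36] → [0, 1, 4, 9, 16, 25, 36, 49] → [0, 1, 4, 9, 16, 25, 36, 49, 64] → [0, 1, 4, 9, 16, 25, 36, 49, 64, 81]
So `out[-1]` = 81

Answer: 81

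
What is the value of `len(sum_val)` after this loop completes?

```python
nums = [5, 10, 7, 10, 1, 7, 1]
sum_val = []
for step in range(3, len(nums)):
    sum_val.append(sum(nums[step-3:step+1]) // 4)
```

Number of 4-element averages
`sum_val` takes the values: [] → [8] → [8, 7] → [8, 7, 6] → [8, 7, 6, 4]
So `len(sum_val)` = 4

Answer: 4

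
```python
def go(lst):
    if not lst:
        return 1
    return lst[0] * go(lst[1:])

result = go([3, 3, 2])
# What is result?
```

Product over [3, 3, 2] = 3 * 3 * 2 = 18

Answer: 18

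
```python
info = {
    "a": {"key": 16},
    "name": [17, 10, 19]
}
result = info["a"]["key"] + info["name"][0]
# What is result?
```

Trace:
`info = { ...` → info = {'a': {'key': 16}, 'name': [17, 10, 19]}
`result = info["a"]["key"] + info["name"][0]` → result = 33
So result = 33

Answer: 33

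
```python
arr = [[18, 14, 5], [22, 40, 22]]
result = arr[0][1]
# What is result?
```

Trace:
`arr = [[18, 14, 5], [22, 40, 22]]` → arr = [[18, 14, 5], [22, 40, 22]]
`result = arr[0][1]` → result = 14
So result = 14

Answer: 14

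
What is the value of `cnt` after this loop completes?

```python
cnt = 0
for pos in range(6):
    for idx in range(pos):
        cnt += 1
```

Triangle number: 0+1+2+...+5
`cnt` takes the values: 0 → 1 → 2 → 3 → 4 → 5 → 6 → 7 → 8 → 9 → 10 → 11 → 12 → 13 → 14 → 15

Answer: 15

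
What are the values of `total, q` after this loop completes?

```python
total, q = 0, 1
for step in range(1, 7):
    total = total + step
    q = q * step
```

Sum and factorial of 1 to 6
`total, q` takes the values: (0, 1) → (1, 1) → (3, 1) → (3, 2) → (6, 2) → (6, 6) → (10, 6) → (10, 24) → (15, 24) → (15, 120) → (21, 120) → (21, 720)

Answer: 21, 720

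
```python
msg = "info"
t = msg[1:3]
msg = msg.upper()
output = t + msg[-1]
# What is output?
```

Trace:
`msg = "info"` → msg = 'info'
`t = msg[1:3]` → t = 'nf'
`msg = msg.upper()` → msg = 'INFO'
`output = t + msg[-1]` → output = 'nfO'
So output = 'nfO'

Answer: 'nfO'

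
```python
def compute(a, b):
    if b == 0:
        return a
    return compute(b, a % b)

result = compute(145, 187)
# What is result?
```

compute(145, 187) -> compute(187, 145) -> compute(145, 42) -> compute(42, 19) -> compute(19, 4) -> compute(4, 3) -> compute(3, 1) -> compute(1, 0) -> 1

Answer: 1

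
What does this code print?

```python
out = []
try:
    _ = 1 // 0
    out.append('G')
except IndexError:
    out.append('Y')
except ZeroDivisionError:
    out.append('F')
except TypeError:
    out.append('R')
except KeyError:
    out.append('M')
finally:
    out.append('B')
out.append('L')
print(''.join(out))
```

Execution trace: 'F' (except ZeroDivisionError) → 'B' (finally) → 'L' (after the try/except). Output: FBL

Answer: FBL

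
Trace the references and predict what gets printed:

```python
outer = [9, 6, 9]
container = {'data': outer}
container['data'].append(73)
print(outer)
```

Key concept: dict holds reference to list.
Step by step:
`outer = [9, 6, 9]` → outer = [9, 6, 9]
`container = {'data': outer}` → container = {'data': [9, 6, 9]}
`container['data'].append(73)` → outer = [9, 6, 9, 73]; container = {'data': [9, 6, 9, 73]}
`print(outer)` → prints [9, 6, 9, 73]

Answer: [9, 6, 9, 73]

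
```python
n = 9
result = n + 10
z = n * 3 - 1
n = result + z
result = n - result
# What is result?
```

Trace:
`n = 9` → n = 9
`result = n + 10` → result = 19
`z = n * 3 - 1` → z = 26
`n = result + z` → n = 45
`result = n - result` → result = 26
So result = 26

Answer: 26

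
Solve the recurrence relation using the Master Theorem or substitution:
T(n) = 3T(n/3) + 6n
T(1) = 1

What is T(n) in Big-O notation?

By Master Theorem: a=3, b=3, f(n)=6n. Since log_3(3) = 1 and f(n) = Θ(n^1), Case 2 applies. T(n) = O(n log n).

Answer: O(n log n)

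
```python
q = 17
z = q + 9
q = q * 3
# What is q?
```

Trace:
`q = 17` → q = 17
`z = q + 9` → z = 26
`q = q * 3` → q = 51
So q = 51

Answer: 51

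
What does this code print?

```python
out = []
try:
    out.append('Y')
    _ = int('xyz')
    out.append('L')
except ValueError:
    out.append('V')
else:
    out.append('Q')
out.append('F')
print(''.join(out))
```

Execution trace: 'Y' (try body) → 'V' (except ValueError) → 'F' (after the try/except). Output: YVF

Answer: YVF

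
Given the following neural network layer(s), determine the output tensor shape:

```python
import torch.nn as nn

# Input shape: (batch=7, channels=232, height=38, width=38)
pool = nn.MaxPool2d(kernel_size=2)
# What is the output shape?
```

Input: (7, 232, 38, 38) -> Output: (7, 232, 19, 19)

Answer: (7, 232, 19, 19)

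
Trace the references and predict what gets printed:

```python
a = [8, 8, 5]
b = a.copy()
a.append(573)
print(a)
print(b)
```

Key concept: list.copy() creates independent copy.
Step by step:
`a = [8, 8, 5]` → a = [8, 8, 5]
`b = a.copy()` → b = [8, 8, 5]
`a.append(573)` → a = [8, 8, 5, 573]
`print(a)` → prints [8, 8, 5, 573]
`print(b)` → prints [8, 8, 5]

Answer:
[8, 8, 5, 573]
[8, 8, 5]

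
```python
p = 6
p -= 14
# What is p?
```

Trace:
`p = 6` → p = 6
`p -= 14` → p = -8
So p = -8

Answer: -8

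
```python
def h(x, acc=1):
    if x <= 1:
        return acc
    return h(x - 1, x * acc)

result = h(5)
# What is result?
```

Accumulator trace (n, acc): (5, 1) -> (4, 5) -> (3, 20) -> (2, 60) -> (1, 120) -> return 120

Answer: 120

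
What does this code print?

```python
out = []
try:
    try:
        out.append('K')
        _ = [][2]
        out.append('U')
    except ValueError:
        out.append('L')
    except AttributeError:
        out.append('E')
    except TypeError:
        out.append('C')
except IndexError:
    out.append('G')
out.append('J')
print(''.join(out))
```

Execution trace: 'K' (try body) → 'G' (outer except IndexError) → 'J' (after the try/except). Output: KGJ

Answer: KGJ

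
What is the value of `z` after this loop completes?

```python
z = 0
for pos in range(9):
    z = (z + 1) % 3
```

Increment mod 3, 9 times = 0
`z` takes the values: 0 → 1 → 2 → 0 → 1 → 2 → 0 → 1 → 2 → 0

Answer: 0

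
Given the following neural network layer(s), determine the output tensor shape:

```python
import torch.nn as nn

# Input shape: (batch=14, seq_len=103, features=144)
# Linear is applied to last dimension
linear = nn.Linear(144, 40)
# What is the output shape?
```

Input: (14, 103, 144) -> Output: (14, 103, 40)

Answer: (14, 103, 40)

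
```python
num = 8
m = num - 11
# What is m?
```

Trace:
`num = 8` → num = 8
`m = num - 11` → m = -3
So m = -3

Answer: -3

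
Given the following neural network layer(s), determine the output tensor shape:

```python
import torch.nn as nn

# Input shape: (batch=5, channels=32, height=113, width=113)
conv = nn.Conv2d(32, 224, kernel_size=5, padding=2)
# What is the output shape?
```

Input: (5, 32, 113, 113) -> Output: (5, 224, 113, 113)

Answer: (5, 224, 113, 113)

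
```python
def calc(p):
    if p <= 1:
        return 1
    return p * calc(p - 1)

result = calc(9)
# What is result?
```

calc(9) = 9 * 8 * 7 * 6 * 5 * 4 * 3 * 2 * 1 = 362880

Answer: 362880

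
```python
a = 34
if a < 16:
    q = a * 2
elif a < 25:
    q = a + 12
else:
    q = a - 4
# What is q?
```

Trace:
`a = 34` → a = 34
`if a < 16: ...` → a < 16 is False, a < 25 is False, take else branch → q = 30
So q = 30

Answer: 30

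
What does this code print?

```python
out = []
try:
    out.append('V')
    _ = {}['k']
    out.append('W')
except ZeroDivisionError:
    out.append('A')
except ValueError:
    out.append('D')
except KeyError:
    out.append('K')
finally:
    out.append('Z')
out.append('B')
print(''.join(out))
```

Execution trace: 'V' (try body) → 'K' (except KeyError) → 'Z' (finally) → 'B' (after the try/except). Output: VKZB

Answer: VKZB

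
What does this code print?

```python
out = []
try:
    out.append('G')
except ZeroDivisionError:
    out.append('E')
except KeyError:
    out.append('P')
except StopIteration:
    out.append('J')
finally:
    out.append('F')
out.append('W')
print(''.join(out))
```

Execution trace: 'G' (try body, no exception) → 'F' (finally) → 'W' (after the try/except). Output: GFW

Answer: GFW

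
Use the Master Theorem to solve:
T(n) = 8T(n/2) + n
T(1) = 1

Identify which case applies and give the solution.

a=8, b=2, f(n)=n. log_2(8) = 3. Since c=1 < 3, Case 1 applies: T(n) = Θ(n^log_b(a)) = O(n^3).

Answer: O(n^3) - Case 1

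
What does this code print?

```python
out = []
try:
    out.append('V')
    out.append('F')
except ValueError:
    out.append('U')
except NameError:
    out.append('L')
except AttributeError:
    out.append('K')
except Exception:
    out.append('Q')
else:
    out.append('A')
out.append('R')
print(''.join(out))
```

Execution trace: 'V' (try body) → 'F' (try body, no exception) → 'A' (else) → 'R' (after the try/except). Output: VFAR

Answer: VFAR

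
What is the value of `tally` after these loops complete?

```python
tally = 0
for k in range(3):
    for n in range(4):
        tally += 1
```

3 * 4 = 12
`tally` takes the values: 0 → 1 → 2 → 3 → 4 → 5 → 6 → 7 → 8 → 9 → 10 → 11 → 12

Answer: 12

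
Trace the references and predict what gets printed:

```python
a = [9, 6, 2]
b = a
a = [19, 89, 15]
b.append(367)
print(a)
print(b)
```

Key concept: rebinding vs mutation: a is rebound to a new list, b still points at the original.
Step by step:
`a = [9, 6, 2]` → a = [9, 6, 2]
`b = a` → b = [9, 6, 2] (same object as a)
`a = [19, 89, 15]` → a = [19, 89, 15]
`b.append(367)` → b = [9, 6, 2, 367]
`print(a)` → prints [19, 89, 15]
`print(b)` → prints [9, 6, 2, 367]

Answer:
[19, 89, 15]
[9, 6, 2, 367]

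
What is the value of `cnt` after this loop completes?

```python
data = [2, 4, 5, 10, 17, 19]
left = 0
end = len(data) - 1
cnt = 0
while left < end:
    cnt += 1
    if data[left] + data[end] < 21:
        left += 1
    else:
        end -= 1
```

Steps to find pair summing to 21
`cnt` takes the values: 0 → 1 → 2 → 3 → 4 → 5

Answer: 5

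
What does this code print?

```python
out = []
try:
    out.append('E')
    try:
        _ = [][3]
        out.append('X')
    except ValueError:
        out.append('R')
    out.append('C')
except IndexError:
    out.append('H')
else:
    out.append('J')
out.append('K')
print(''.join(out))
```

Execution trace: 'E' (try body) → 'H' (except IndexError) → 'K' (after the try/except). Output: EHK

Answer: EHK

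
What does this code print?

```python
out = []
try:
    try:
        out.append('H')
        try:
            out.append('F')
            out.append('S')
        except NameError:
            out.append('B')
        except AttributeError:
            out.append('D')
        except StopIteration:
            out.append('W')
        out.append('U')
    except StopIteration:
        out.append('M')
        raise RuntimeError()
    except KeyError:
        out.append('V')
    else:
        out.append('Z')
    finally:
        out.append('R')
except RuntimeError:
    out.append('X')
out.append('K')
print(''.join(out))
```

Execution trace: 'H' (try body) → 'F' (inner try body) → 'S' (inner try body, no exception) → 'U' (try body, no exception) → 'Z' (else) → 'R' (finally) → 'K' (after the try/except). Output: HFSUZRK

Answer: HFSUZRK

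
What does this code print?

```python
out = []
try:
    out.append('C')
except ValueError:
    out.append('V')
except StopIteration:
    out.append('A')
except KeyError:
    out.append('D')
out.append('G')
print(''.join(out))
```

Execution trace: 'C' (try body, no exception) → 'G' (after the try/except). Output: CG

Answer: CG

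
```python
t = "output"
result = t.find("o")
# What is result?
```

Trace:
`t = "output"` → t = 'output'
`result = t.find("o")` → result = 0
So result = 0

Answer: 0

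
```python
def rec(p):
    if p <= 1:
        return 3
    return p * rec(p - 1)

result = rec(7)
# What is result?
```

rec(7) = 7 * 6 * 5 * 4 * 3 * 2 * 3 = 15120

Answer: 15120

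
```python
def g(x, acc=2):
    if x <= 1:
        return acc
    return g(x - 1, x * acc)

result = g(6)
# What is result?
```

Accumulator trace (n, acc): (6, 2) -> (5, 12) -> (4, 60) -> (3, 240) -> (2, 720) -> (1, 1440) -> return 1440

Answer: 1440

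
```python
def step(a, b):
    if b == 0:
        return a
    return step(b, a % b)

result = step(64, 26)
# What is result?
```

step(64, 26) -> step(26, 12) -> step(12, 2) -> step(2, 0) -> 2

Answer: 2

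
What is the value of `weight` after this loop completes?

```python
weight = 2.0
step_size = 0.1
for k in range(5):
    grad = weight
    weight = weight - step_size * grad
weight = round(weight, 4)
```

Gradient descent: w = 2.0 * (1 - 0.1)^5
`weight` takes the values: 2.0 → 1.8 → 1.62 → 1.458 → 1.3122 → 1.18098 → 1.181

Answer: 1.181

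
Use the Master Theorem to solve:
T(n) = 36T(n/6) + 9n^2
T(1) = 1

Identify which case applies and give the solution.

a=36, b=6, f(n)=9n^2. log_6(36) = 2. Since c=2 = 2, Case 2 applies: T(n) = Θ(n^log_b(a) · log n) = O(n^2 log n).

Answer: O(n^2 log n) - Case 2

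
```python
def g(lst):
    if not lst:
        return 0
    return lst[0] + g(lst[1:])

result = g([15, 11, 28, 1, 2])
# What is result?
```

15 + 11 + 28 + 1 + 2 + 0 = 57

Answer: 57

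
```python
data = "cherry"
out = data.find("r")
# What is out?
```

Trace:
`data = "cherry"` → data = 'cherry'
`out = data.find("r")` → out = 3
So out = 3

Answer: 3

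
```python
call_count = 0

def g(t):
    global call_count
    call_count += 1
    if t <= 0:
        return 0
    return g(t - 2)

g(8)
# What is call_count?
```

Linear recursion stepping by 2: 5 calls from t=8 down to ≤0.

Answer: 5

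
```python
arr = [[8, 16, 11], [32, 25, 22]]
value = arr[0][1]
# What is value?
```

Trace:
`arr = [[8, 16, 11], [32, 25, 22]]` → arr = [[8, 16, 11], [32, 25, 22]]
`value = arr[0][1]` → value = 16
So value = 16

Answer: 16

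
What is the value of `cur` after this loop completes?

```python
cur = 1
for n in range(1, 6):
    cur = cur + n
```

Start at 1, add 1 through 5
`cur` takes the values: 1 → 2 → 4 → 7 → 11 → 16

Answer: 16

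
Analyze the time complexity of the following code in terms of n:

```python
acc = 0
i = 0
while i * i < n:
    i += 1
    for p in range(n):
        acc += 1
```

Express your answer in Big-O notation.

Each loop level contributes: √n × n. Multiplying the contributions gives O(n√n).

Answer: O(n√n)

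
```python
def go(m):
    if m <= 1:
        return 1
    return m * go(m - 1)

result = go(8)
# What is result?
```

go(8) = 8 * 7 * 6 * 5 * 4 * 3 * 2 * 1 = 40320

Answer: 40320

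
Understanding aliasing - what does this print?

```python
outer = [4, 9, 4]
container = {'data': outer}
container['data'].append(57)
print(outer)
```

Key concept: dict holds reference to list.
Step by step:
`outer = [4, 9, 4]` → outer = [4, 9, 4]
`container = {'data': outer}` → container = {'data': [4, 9, 4]}
`container['data'].append(57)` → outer = [4, 9, 4, 57]; container = {'data': [4, 9, 4, 57]}
`print(outer)` → prints [4, 9, 4, 57]

Answer: [4, 9, 4, 57]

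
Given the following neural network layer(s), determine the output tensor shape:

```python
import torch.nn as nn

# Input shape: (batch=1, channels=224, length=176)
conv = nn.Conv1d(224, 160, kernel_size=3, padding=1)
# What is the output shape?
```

Input: (1, 224, 176) -> Output: (1, 160, 176)

Answer: (1, 160, 176)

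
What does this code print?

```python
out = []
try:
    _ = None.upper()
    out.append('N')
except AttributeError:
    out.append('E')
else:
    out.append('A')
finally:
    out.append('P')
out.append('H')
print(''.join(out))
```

Execution trace: 'E' (except AttributeError) → 'P' (finally) → 'H' (after the try/except). Output: EPH

Answer: EPH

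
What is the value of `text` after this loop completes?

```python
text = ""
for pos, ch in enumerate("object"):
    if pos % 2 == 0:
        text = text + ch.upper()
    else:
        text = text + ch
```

Uppercase even positions in 'object'
`text` takes the values: "" → "O" → "Ob" → "ObJ" → "ObJe" → "ObJeC" → "ObJeCt"

Answer: "ObJeCt"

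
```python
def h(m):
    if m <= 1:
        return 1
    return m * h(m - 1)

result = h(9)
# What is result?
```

h(9) = 9 * 8 * 7 * 6 * 5 * 4 * 3 * 2 * 1 = 362880

Answer: 362880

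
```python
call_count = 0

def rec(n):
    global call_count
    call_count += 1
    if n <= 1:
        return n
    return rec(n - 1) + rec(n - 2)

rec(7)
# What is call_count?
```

Calls(n) = 1 + Calls(n-1) + Calls(n-2); Calls(0)=Calls(1)=1. For n=7 this gives 41.

Answer: 41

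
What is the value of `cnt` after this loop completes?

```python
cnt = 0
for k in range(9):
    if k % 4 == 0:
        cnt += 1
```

Count numbers divisible by 4 in range(9)
`cnt` takes the values: 0 → 1 → 2 → 3

Answer: 3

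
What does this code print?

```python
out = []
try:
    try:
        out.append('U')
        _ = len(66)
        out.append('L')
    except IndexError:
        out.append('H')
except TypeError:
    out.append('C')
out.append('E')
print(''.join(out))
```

Execution trace: 'U' (try body) → 'C' (outer except TypeError) → 'E' (after the try/except). Output: UCE

Answer: UCE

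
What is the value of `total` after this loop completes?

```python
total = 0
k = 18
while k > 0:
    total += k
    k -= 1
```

Sum 18 down to 1
`total` takes the values: 0 → 18 → 35 → 51 → 66 → 80 → 93 → 105 → 116 → 126 → 135 → 143 → 150 → 156 → 161 → 165 → 168 → 170 → 171

Answer: 171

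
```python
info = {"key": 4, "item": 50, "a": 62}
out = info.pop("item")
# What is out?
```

Trace:
`info = {"key": 4, "item": 50, "a": 62}` → info = {'key': 4, 'item': 50, 'a': 62}
`out = info.pop("item")` → info = {'key': 4, 'a': 62}; out = 50
So out = 50

Answer: 50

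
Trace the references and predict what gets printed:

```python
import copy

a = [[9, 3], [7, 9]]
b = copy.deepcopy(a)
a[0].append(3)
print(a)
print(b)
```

Key concept: deep copy is fully independent.
Step by step:
`a = [[9, 3], [7, 9]]` → a = [[9, 3], [7, 9]]
`b = copy.deepcopy(a)` → b = [[9, 3], [7, 9]]
`a[0].append(3)` → a = [[9, 3, 3], [7, 9]]
`print(a)` → prints [[9, 3, 3], [7, 9]]
`print(b)` → prints [[9, 3], [7, 9]]

Answer:
[[9, 3, 3], [7, 9]]
[[9, 3], [7, 9]]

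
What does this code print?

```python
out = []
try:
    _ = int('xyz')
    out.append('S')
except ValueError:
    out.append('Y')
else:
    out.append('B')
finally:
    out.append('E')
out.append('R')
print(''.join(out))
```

Execution trace: 'Y' (except ValueError) → 'E' (finally) → 'R' (after the try/except). Output: YER

Answer: YER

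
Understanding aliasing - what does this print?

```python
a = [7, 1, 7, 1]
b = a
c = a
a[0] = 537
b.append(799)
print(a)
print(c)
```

Key concept: multiple aliases.
Step by step:
`a = [7, 1, 7, 1]` → a = [7, 1, 7, 1]
`b = a` → b = [7, 1, 7, 1] (same object as a)
`c = a` → c = [7, 1, 7, 1] (same object as a, b)
`a[0] = 537` → a = [537, 1, 7, 1] (same object as b, c); b = [537, 1, 7, 1] (same object as a, c); c = [537, 1, 7, 1] (same object as a, b)
`b.append(799)` → a = [537, 1, 7, 1, 799] (same object as b, c); b = [537, 1, 7, 1, 799] (same object as a, c); c = [537, 1, 7, 1, 799] (same object as a, b)
`print(a)` → prints [537, 1, 7, 1, 799]
`print(c)` → prints [537, 1, 7, 1, 799]

Answer:
[537, 1, 7, 1, 799]
[537, 1, 7, 1, 799]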